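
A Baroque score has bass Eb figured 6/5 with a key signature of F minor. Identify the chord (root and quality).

The figures 6/5 indicate a seventh chord in first inversion.
In first inversion the root lies a sixth above the bass: a sixth above Eb in F minor is C.
The chord tones are Eb, G, Bb, C, giving C minor seventh.

C minor seventh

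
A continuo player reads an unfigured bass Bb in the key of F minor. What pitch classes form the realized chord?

An unfigured bass implies 5/3.
A third above Bb in this key is Db.
A fifth above Bb in this key is F.
Together with the bass Bb, this spells Bb minor in root position.

Bb, Db, F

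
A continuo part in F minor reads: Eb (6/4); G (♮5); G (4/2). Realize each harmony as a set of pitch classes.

Eb, Ab, C | G, Bb, D | G, Ab, C, Eb

Eb (6/4): Eb, Ab, C.
G (♮5/3): G, Bb, D.
G (6/4/2): G, Ab, C, Eb.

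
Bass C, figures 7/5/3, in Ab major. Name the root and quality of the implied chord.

The figures 7/5/3 indicate a seventh chord in root position.
In root position the bass is the root, so the root is C.
The chord tones are C, Eb, G, Bb, giving C minor seventh.

C minor seventh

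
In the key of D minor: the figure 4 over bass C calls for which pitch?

F

Counting 3 letter steps above C lands on F; in D minor, that letter is F.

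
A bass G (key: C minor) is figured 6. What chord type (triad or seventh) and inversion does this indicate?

triad, first inversion

6 is shorthand for 6/3.
Intervals of 6/3 above the bass form a triad; the bass is the third, so this is first inversion.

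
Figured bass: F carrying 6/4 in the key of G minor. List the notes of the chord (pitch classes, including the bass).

F, Bb, D

A fourth above F in this key is Bb.
A sixth above F in this key is D.
Together with the bass F, this spells Bb major in second inversion.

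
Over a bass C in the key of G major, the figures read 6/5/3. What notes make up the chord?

A third above C in this key is E.
A fifth above C in this key is G.
A sixth above C in this key is A.
Together with the bass C, this spells A minor seventh in first inversion.

C, E, G, A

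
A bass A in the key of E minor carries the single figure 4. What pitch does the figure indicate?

Counting 3 letter steps above A lands on D; in E minor, that letter is D.

D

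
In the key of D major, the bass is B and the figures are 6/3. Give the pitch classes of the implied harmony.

B, D, G

A third above B in this key is D.
A sixth above B in this key is G.
Together with the bass B, this spells G major in first inversion.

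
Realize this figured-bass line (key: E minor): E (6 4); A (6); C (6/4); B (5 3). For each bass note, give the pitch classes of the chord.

E, A, C | A, C, F# | C, F#, A | B, D, F#

E (6/4): E, A, C.
A (6/3): A, C, F#.
C (6/4): C, F#, A.
B (5/3): B, D, F#.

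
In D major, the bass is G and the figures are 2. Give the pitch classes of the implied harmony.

The written figures 2 are shorthand for 6/4/2: the 6/4 are implied.
A second above G in this key is A.
A fourth above G in this key is C#.
A sixth above G in this key is E.
Together with the bass G, this spells A dominant seventh in third inversion.

G, A, C#, E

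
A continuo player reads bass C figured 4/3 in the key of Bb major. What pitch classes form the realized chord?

The written figures 4/3 are shorthand for 6/4/3: the 6 is implied.
A third above C in this key is Eb.
A fourth above C in this key is F.
A sixth above C in this key is A.
Together with the bass C, this spells F dominant seventh in second inversion.

C, Eb, F, A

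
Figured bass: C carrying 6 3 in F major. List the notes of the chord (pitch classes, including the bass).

C, E, A

A third above C in this key is E.
A sixth above C in this key is A.
Together with the bass C, this spells A minor in first inversion.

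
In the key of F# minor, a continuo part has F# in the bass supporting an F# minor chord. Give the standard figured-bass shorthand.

F# is the root of F# minor, so the chord is in root position.
A triad in root position is figured 5/3, conventionally abbreviated (no figures — root-position triad).

no figures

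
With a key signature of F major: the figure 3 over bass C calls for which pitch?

E

Counting 2 letter steps above C lands on E; in F major, that letter is E.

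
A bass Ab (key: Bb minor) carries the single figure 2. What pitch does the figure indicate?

Bb

Counting 1 letter step above Ab lands on B; in Bb minor, that letter is Bb.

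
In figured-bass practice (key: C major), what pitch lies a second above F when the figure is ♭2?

Counting 1 letter step above F lands on G; in C major, that letter is G.
The b2 figure lowers it a semitone, giving Gb.

Gb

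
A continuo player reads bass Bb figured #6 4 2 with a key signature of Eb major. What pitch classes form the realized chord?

Bb, C, Eb, G#

A second above Bb in this key is C.
A fourth above Bb in this key is Eb.
A sixth above Bb in this key is G, raised to G# by the sharp.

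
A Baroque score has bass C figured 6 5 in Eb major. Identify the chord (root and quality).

Ab major seventh

The figures 6 5 indicate a seventh chord in first inversion.
In first inversion the root lies a sixth above the bass: a sixth above C in Eb major is Ab.
The chord tones are C, Eb, G, Ab, giving Ab major seventh.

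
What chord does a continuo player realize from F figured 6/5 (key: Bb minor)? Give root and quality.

Db major seventh

The figures 6/5 indicate a seventh chord in first inversion.
In first inversion the root lies a sixth above the bass: a sixth above F in Bb minor is Db.
The chord tones are F, Ab, C, Db, giving Db major seventh.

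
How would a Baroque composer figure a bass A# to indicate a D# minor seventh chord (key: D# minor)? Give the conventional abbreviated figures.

A# is the fifth of D# minor seventh, so the chord is in second inversion.
A seventh chord in second inversion is figured 6/4/3, conventionally abbreviated 4/3.

4/3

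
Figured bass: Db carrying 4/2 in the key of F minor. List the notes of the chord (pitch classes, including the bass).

The written figures 4/2 are shorthand for 6/4/2: the 6 is implied.
A second above Db in this key is Eb.
A fourth above Db in this key is G.
A sixth above Db in this key is Bb.
Together with the bass Db, this spells Eb dominant seventh in third inversion.

Db, Eb, G, Bb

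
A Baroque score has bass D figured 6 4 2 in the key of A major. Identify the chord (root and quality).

The figures 6 4 2 indicate a seventh chord in third inversion.
In third inversion the root lies a second above the bass: a second above D in A major is E.
The chord tones are D, E, G#, B, giving E dominant seventh.

E dominant seventh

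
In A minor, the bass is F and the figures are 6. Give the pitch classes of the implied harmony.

The written figures 6 are shorthand for 6/3: the 3 is implied.
A third above F in this key is A.
A sixth above F in this key is D.
Together with the bass F, this spells D minor in first inversion.

F, A, D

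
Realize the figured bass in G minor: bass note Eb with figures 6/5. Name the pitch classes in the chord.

The written figures 6/5 are shorthand for 6/5/3: the 3 is implied.
A third above Eb in this key is G.
A fifth above Eb in this key is Bb.
A sixth above Eb in this key is C.
Together with the bass Eb, this spells C minor seventh in first inversion.

Eb, G, Bb, C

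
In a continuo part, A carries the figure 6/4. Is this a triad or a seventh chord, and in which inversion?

Intervals of 6/4 above the bass form a triad; the bass is the fifth, so this is second inversion.

triad, second inversion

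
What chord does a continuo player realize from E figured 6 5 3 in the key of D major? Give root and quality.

The figures 6 5 3 indicate a seventh chord in first inversion.
In first inversion the root lies a sixth above the bass: a sixth above E in D major is C#.
The chord tones are E, G, B, C#, giving C# half-diminished seventh.

C# half-diminished seventh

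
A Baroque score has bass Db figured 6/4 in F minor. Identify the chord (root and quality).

G diminished

The figures 6/4 indicate a triad in second inversion.
In second inversion the root lies a fourth above the bass: a fourth above Db in F minor is G.
The chord tones are Db, G, Bb, giving G diminished.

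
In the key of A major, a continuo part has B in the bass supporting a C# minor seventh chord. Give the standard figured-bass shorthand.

B is the seventh of C# minor seventh, so the chord is in third inversion.
A seventh chord in third inversion is figured 6/4/2, conventionally abbreviated 4/2.

4/2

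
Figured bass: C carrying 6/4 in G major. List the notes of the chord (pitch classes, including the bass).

C, F#, A

A fourth above C in this key is F#.
A sixth above C in this key is A.
Together with the bass C, this spells F# diminished in second inversion.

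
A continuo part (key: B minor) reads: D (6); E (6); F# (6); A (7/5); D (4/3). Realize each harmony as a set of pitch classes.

D, F#, B | E, G, C# | F#, A, D | A, C#, E, G | D, F#, G, B

D (6/3): D, F#, B.
E (6/3): E, G, C#.
F# (6/3): F#, A, D.
A (7/5/3): A, C#, E, G.
D (6/4/3): D, F#, G, B.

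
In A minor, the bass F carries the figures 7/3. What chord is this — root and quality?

F major seventh

The figures 7/3 indicate a seventh chord in root position.
In root position the bass is the root, so the root is F.
The chord tones are F, A, C, E, giving F major seventh.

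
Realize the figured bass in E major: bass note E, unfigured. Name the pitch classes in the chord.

E, G#, B

An unfigured bass implies 5/3.
A third above E in this key is G#.
A fifth above E in this key is B.
Together with the bass E, this spells E major in root position.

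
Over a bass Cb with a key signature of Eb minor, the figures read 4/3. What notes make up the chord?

Cb, Eb, F, Ab

The written figures 4/3 are shorthand for 6/4/3: the 6 is implied.
A third above Cb in this key is Eb.
A fourth above Cb in this key is F.
A sixth above Cb in this key is Ab.
Together with the bass Cb, this spells F half-diminished seventh in second inversion.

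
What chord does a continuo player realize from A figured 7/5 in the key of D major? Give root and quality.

The figures 7/5 indicate a seventh chord in root position.
In root position the bass is the root, so the root is A.
The chord tones are A, C#, E, G, giving A dominant seventh.

A dominant seventh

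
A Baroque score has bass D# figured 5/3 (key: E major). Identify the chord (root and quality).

D# diminished

The figures 5/3 indicate a triad in root position.
In root position the bass is the root, so the root is D#.
The chord tones are D#, F#, A, giving D# diminished.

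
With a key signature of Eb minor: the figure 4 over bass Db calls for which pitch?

Counting 3 letter steps above Db lands on G; in Eb minor, that letter is Gb.

Gb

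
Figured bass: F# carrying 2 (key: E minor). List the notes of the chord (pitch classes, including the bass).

F#, G, B, D

The written figures 2 are shorthand for 6/4/2: the 6/4 are implied.
A second above F# in this key is G.
A fourth above F# in this key is B.
A sixth above F# in this key is D.
Together with the bass F#, this spells G major seventh in third inversion.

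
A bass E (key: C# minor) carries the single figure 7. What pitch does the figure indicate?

D#

Counting 6 letter steps above E lands on D; in C# minor, that letter is D#.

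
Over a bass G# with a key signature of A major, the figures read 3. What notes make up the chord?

G#, B, D

The written figures 3 are shorthand for 5/3: the 5 is implied.
A third above G# in this key is B.
A fifth above G# in this key is D.
Together with the bass G#, this spells G# diminished in root position.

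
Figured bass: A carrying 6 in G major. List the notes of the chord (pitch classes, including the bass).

The written figures 6 are shorthand for 6/3: the 3 is implied.
A third above A in this key is C.
A sixth above A in this key is F#.
Together with the bass A, this spells F# diminished in first inversion.

A, C, F#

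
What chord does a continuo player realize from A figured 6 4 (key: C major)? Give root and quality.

D minor

The figures 6 4 indicate a triad in second inversion.
In second inversion the root lies a fourth above the bass: a fourth above A in C major is D.
The chord tones are A, D, F, giving D minor.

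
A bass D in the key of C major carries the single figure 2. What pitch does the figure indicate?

Counting 1 letter step above D lands on E; in C major, that letter is E.

E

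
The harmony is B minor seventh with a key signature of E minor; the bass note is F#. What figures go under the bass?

4/3

F# is the fifth of B minor seventh, so the chord is in second inversion.
A seventh chord in second inversion is figured 6/4/3, conventionally abbreviated 4/3.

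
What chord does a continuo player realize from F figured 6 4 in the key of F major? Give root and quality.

Bb major

The figures 6 4 indicate a triad in second inversion.
In second inversion the root lies a fourth above the bass: a fourth above F in F major is Bb.
The chord tones are F, Bb, D, giving Bb major.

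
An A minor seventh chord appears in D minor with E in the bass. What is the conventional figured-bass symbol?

4/3

E is the fifth of A minor seventh, so the chord is in second inversion.
A seventh chord in second inversion is figured 6/4/3, conventionally abbreviated 4/3.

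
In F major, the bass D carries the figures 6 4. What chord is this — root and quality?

The figures 6 4 indicate a triad in second inversion.
In second inversion the root lies a fourth above the bass: a fourth above D in F major is G.
The chord tones are D, G, Bb, giving G minor.

G minor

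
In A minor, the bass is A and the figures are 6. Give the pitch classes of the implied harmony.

A, C, F

The written figures 6 are shorthand for 6/3: the 3 is implied.
A third above A in this key is C.
A sixth above A in this key is F.
Together with the bass A, this spells F major in first inversion.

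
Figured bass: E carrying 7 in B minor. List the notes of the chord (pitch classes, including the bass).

The written figures 7 are shorthand for 7/5/3: the 5/3 are implied.
A third above E in this key is G.
A fifth above E in this key is B.
A seventh above E in this key is D.
Together with the bass E, this spells E minor seventh in root position.

E, G, B, D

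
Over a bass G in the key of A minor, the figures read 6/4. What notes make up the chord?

A fourth above G in this key is C.
A sixth above G in this key is E.
Together with the bass G, this spells C major in second inversion.

G, C, E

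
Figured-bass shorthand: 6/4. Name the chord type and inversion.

Intervals of 6/4 above the bass form a triad; the bass is the fifth, so this is second inversion.

triad, second inversion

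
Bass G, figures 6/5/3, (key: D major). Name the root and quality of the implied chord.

The figures 6/5/3 indicate a seventh chord in first inversion.
In first inversion the root lies a sixth above the bass: a sixth above G in D major is E.
The chord tones are G, B, D, E, giving E minor seventh.

E minor seventh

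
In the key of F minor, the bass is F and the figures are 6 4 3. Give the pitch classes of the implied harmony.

F, Ab, Bb, Db

A third above F in this key is Ab.
A fourth above F in this key is Bb.
A sixth above F in this key is Db.
Together with the bass F, this spells Bb minor seventh in second inversion.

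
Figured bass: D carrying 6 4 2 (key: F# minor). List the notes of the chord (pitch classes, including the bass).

D, E, G#, B

A second above D in this key is E.
A fourth above D in this key is G#.
A sixth above D in this key is B.
Together with the bass D, this spells E dominant seventh in third inversion.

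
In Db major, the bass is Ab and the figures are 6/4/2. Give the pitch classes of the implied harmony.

Ab, Bb, Db, F

A second above Ab in this key is Bb.
A fourth above Ab in this key is Db.
A sixth above Ab in this key is F.
Together with the bass Ab, this spells Bb minor seventh in third inversion.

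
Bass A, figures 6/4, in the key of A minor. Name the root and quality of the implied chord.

The figures 6/4 indicate a triad in second inversion.
In second inversion the root lies a fourth above the bass: a fourth above A in A minor is D.
The chord tones are A, D, F, giving D minor.

D minor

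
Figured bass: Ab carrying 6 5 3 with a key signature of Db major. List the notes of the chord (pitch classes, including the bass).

A third above Ab in this key is C.
A fifth above Ab in this key is Eb.
A sixth above Ab in this key is F.
Together with the bass Ab, this spells F minor seventh in first inversion.

Ab, C, Eb, F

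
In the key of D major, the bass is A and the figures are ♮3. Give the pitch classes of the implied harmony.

A, C, E

The written figures ♮3 are shorthand for 5/3: the 5 is implied.
A third above A in this key is C#, made natural (C) by the ♮ figure.
A fifth above A in this key is E.
Together with the bass A, this spells A minor in root position.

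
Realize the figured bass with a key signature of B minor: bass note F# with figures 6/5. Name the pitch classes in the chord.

F#, A, C#, D

The written figures 6/5 are shorthand for 6/5/3: the 3 is implied.
A third above F# in this key is A.
A fifth above F# in this key is C#.
A sixth above F# in this key is D.
Together with the bass F#, this spells D major seventh in first inversion.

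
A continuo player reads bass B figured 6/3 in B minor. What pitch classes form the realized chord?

A third above B in this key is D.
A sixth above B in this key is G.
Together with the bass B, this spells G major in first inversion.

B, D, G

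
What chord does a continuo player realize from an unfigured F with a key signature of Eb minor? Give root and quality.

An unfigured bass indicates a triad in root position.
In root position the bass is the root, so the root is F.
The chord tones are F, Ab, Cb, giving F diminished.

F diminished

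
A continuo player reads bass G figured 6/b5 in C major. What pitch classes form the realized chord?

G, B, Db, E

The written figures 6/b5 are shorthand for 6/5/3: the 3 is implied.
A third above G in this key is B.
A fifth above G in this key is D, lowered to Db by the flat.
A sixth above G in this key is E.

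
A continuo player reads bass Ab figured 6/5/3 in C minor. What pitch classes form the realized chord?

A third above Ab in this key is C.
A fifth above Ab in this key is Eb.
A sixth above Ab in this key is F.
Together with the bass Ab, this spells F minor seventh in first inversion.

Ab, C, Eb, F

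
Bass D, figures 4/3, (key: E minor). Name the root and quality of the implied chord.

G major seventh

The figures 4/3 indicate a seventh chord in second inversion.
In second inversion the root lies a fourth above the bass: a fourth above D in E minor is G.
The chord tones are D, F#, G, B, giving G major seventh.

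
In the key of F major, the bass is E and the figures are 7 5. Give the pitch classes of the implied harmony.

The written figures 7 5 are shorthand for 7/5/3: the 3 is implied.
A third above E in this key is G.
A fifth above E in this key is Bb.
A seventh above E in this key is D.
Together with the bass E, this spells E half-diminished seventh in root position.

E, G, Bb, D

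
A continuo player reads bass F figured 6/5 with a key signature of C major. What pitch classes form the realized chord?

The written figures 6/5 are shorthand for 6/5/3: the 3 is implied.
A third above F in this key is A.
A fifth above F in this key is C.
A sixth above F in this key is D.
Together with the bass F, this spells D minor seventh in first inversion.

F, A, C, D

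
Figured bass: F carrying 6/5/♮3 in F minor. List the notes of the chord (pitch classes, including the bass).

A third above F in this key is Ab, made natural (A) by the ♮ figure.
A fifth above F in this key is C.
A sixth above F in this key is Db.
Together with the bass F, this spells Db augmented major seventh in first inversion.

F, A, C, Db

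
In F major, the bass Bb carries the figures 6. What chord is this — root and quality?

The figures 6 indicate a triad in first inversion.
In first inversion the root lies a sixth above the bass: a sixth above Bb in F major is G.
The chord tones are Bb, D, G, giving G minor.

G minor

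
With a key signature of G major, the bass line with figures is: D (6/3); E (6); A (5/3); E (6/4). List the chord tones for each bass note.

D, F#, B | E, G, C | A, C, E | E, A, C

D (6/3): D, F#, B.
E (6/3): E, G, C.
A (5/3): A, C, E.
E (6/4): E, A, C.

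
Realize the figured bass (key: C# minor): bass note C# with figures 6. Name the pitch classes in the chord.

The written figures 6 are shorthand for 6/3: the 3 is implied.
A third above C# in this key is E.
A sixth above C# in this key is A.
Together with the bass C#, this spells A major in first inversion.

C#, E, A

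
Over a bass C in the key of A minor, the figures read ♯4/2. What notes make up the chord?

C, D, F#, A

The written figures ♯4/2 are shorthand for 6/4/2: the 6 is implied.
A second above C in this key is D.
A fourth above C in this key is F, raised to F# by the sharp.
A sixth above C in this key is A.
Together with the bass C, this spells D dominant seventh in third inversion.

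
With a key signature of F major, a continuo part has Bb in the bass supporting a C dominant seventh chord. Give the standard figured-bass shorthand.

Bb is the seventh of C dominant seventh, so the chord is in third inversion.
A seventh chord in third inversion is figured 6/4/2, conventionally abbreviated 4/2.

4/2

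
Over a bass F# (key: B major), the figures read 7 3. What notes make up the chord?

The written figures 7 3 are shorthand for 7/5/3: the 5 is implied.
A third above F# in this key is A#.
A fifth above F# in this key is C#.
A seventh above F# in this key is E.
Together with the bass F#, this spells F# dominant seventh in root position.

F#, A#, C#, E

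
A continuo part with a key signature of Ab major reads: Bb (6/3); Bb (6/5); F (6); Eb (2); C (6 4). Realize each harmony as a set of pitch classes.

Bb, Db, G | Bb, Db, F, G | F, Ab, Db | Eb, F, Ab, C | C, F, Ab

Bb (6/3): Bb, Db, G.
Bb (6/5/3): Bb, Db, F, G.
F (6/3): F, Ab, Db.
Eb (6/4/2): Eb, F, Ab, C.
C (6/4): C, F, Ab.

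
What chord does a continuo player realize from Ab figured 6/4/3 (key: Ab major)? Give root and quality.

The figures 6/4/3 indicate a seventh chord in second inversion.
In second inversion the root lies a fourth above the bass: a fourth above Ab in Ab major is Db.
The chord tones are Ab, C, Db, F, giving Db major seventh.

Db major seventh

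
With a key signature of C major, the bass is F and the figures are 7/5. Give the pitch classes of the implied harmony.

F, A, C, E

The written figures 7/5 are shorthand for 7/5/3: the 3 is implied.
A third above F in this key is A.
A fifth above F in this key is C.
A seventh above F in this key is E.
Together with the bass F, this spells F major seventh in root position.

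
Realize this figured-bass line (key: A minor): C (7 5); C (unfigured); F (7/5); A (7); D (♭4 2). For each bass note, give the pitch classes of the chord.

C (7/5/3): C, E, G, B.
C (5/3): C, E, G.
F (7/5/3): F, A, C, E.
A (7/5/3): A, C, E, G.
D (6/b4/2): D, E, Gb, B.

C, E, G, B | C, E, G | F, A, C, E | A, C, E, G | D, E, Gb, B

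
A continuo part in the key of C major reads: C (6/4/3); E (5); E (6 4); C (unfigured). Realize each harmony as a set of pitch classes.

C, E, F, A | E, G, B | E, A, C | C, E, G

C (6/4/3): C, E, F, A.
E (5/3): E, G, B.
E (6/4): E, A, C.
C (5/3): C, E, G.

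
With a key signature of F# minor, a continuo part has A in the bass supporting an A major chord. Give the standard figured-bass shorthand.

A is the root of A major, so the chord is in root position.
A triad in root position is figured 5/3, conventionally abbreviated (no figures — root-position triad).

no figures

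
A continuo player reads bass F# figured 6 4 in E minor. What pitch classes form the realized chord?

A fourth above F# in this key is B.
A sixth above F# in this key is D.
Together with the bass F#, this spells B minor in second inversion.

F#, B, D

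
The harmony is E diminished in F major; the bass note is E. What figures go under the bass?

E is the root of E diminished, so the chord is in root position.
A triad in root position is figured 5/3, conventionally abbreviated (no figures — root-position triad).

no figures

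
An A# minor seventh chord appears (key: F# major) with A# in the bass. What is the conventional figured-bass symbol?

A# is the root of A# minor seventh, so the chord is in root position.
A seventh chord in root position is figured 7/5/3, conventionally abbreviated 7.

7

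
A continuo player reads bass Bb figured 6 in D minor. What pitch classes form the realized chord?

The written figures 6 are shorthand for 6/3: the 3 is implied.
A third above Bb in this key is D.
A sixth above Bb in this key is G.
Together with the bass Bb, this spells G minor in first inversion.

Bb, D, G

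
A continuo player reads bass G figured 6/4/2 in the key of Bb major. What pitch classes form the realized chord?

A second above G in this key is A.
A fourth above G in this key is C.
A sixth above G in this key is Eb.
Together with the bass G, this spells A half-diminished seventh in third inversion.

G, A, C, Eb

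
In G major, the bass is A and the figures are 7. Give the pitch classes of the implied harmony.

A, C, E, G

The written figures 7 are shorthand for 7/5/3: the 5/3 are implied.
A third above A in this key is C.
A fifth above A in this key is E.
A seventh above A in this key is G.
Together with the bass A, this spells A minor seventh in root position.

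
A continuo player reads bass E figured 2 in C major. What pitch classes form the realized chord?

E, F, A, C

The written figures 2 are shorthand for 6/4/2: the 6/4 are implied.
A second above E in this key is F.
A fourth above E in this key is A.
A sixth above E in this key is C.
Together with the bass E, this spells F major seventh in third inversion.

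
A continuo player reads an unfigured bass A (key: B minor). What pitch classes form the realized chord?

An unfigured bass implies 5/3.
A third above A in this key is C#.
A fifth above A in this key is E.
Together with the bass A, this spells A major in root position.

A, C#, E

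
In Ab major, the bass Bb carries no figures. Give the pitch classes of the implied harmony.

An unfigured bass implies 5/3.
A third above Bb in this key is Db.
A fifth above Bb in this key is F.
Together with the bass Bb, this spells Bb minor in root position.

Bb, Db, F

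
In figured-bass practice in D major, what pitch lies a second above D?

Counting 1 letter step above D lands on E; in D major, that letter is E.

E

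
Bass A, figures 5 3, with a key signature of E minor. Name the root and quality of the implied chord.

A minor

The figures 5 3 indicate a triad in root position.
In root position the bass is the root, so the root is A.
The chord tones are A, C, E, giving A minor.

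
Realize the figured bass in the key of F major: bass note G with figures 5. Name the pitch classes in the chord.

G, Bb, D

The written figures 5 are shorthand for 5/3: the 3 is implied.
A third above G in this key is Bb.
A fifth above G in this key is D.
Together with the bass G, this spells G minor in root position.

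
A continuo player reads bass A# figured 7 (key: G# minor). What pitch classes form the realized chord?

A#, C#, E, G#

The written figures 7 are shorthand for 7/5/3: the 5/3 are implied.
A third above A# in this key is C#.
A fifth above A# in this key is E.
A seventh above A# in this key is G#.
Together with the bass A#, this spells A# half-diminished seventh in root position.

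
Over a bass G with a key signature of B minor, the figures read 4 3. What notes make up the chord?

G, B, C#, E

The written figures 4 3 are shorthand for 6/4/3: the 6 is implied.
A third above G in this key is B.
A fourth above G in this key is C#.
A sixth above G in this key is E.
Together with the bass G, this spells C# half-diminished seventh in second inversion.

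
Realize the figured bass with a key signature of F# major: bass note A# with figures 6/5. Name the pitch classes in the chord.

A#, C#, E#, F#

The written figures 6/5 are shorthand for 6/5/3: the 3 is implied.
A third above A# in this key is C#.
A fifth above A# in this key is E#.
A sixth above A# in this key is F#.
Together with the bass A#, this spells F# major seventh in first inversion.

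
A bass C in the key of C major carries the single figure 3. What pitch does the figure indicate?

E

Counting 2 letter steps above C lands on E; in C major, that letter is E.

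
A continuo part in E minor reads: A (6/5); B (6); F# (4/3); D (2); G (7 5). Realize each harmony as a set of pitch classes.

A, C, E, F# | B, D, G | F#, A, B, D | D, E, G, B | G, B, D, F#

A (6/5/3): A, C, E, F#.
B (6/3): B, D, G.
F# (6/4/3): F#, A, B, D.
D (6/4/2): D, E, G, B.
G (7/5/3): G, B, D, F#.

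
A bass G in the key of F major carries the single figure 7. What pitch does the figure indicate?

F

Counting 6 letter steps above G lands on F; in F major, that letter is F.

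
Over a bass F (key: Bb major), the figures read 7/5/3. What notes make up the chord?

A third above F in this key is A.
A fifth above F in this key is C.
A seventh above F in this key is Eb.
Together with the bass F, this spells F dominant seventh in root position.

F, A, C, Eb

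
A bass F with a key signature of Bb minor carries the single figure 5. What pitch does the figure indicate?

Counting 4 letter steps above F lands on C; in Bb minor, that letter is C.

C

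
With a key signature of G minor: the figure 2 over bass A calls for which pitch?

Bb

Counting 1 letter step above A lands on B; in G minor, that letter is Bb.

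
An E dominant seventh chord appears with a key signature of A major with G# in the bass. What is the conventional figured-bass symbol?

G# is the third of E dominant seventh, so the chord is in first inversion.
A seventh chord in first inversion is figured 6/5/3, conventionally abbreviated 6/5.

6/5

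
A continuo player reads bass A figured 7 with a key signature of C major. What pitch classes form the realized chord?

The written figures 7 are shorthand for 7/5/3: the 5/3 are implied.
A third above A in this key is C.
A fifth above A in this key is E.
A seventh above A in this key is G.
Together with the bass A, this spells A minor seventh in root position.

A, C, E, G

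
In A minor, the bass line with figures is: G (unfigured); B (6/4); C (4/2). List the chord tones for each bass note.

G (5/3): G, B, D.
B (6/4): B, E, G.
C (6/4/2): C, D, F, A.

G, B, D | B, E, G | C, D, F, A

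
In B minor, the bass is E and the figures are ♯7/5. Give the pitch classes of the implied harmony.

E, G, B, D#

The written figures ♯7/5 are shorthand for 7/5/3: the 3 is implied.
A third above E in this key is G.
A fifth above E in this key is B.
A seventh above E in this key is D, raised to D# by the sharp.
Together with the bass E, this spells E minor-major seventh in root position.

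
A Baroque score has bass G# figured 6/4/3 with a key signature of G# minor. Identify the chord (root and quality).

The figures 6/4/3 indicate a seventh chord in second inversion.
In second inversion the root lies a fourth above the bass: a fourth above G# in G# minor is C#.
The chord tones are G#, B, C#, E, giving C# minor seventh.

C# minor seventh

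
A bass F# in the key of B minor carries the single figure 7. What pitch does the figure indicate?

Counting 6 letter steps above F# lands on E; in B minor, that letter is E.

E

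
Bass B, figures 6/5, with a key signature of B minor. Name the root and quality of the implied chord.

The figures 6/5 indicate a seventh chord in first inversion.
In first inversion the root lies a sixth above the bass: a sixth above B in B minor is G.
The chord tones are B, D, F#, G, giving G major seventh.

G major seventh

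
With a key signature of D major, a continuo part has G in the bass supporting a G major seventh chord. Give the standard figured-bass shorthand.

G is the root of G major seventh, so the chord is in root position.
A seventh chord in root position is figured 7/5/3, conventionally abbreviated 7.

7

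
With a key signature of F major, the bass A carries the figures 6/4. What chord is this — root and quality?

D minor

The figures 6/4 indicate a triad in second inversion.
In second inversion the root lies a fourth above the bass: a fourth above A in F major is D.
The chord tones are A, D, F, giving D minor.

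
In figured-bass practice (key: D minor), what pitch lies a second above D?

E

Counting 1 letter step above D lands on E; in D minor, that letter is E.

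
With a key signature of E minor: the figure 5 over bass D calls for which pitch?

Counting 4 letter steps above D lands on A; in E minor, that letter is A.

A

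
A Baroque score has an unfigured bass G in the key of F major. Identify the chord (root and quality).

G minor

An unfigured bass indicates a triad in root position.
In root position the bass is the root, so the root is G.
The chord tones are G, Bb, D, giving G minor.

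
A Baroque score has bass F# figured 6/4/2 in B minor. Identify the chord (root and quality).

G major seventh

The figures 6/4/2 indicate a seventh chord in third inversion.
In third inversion the root lies a second above the bass: a second above F# in B minor is G.
The chord tones are F#, G, B, D, giving G major seventh.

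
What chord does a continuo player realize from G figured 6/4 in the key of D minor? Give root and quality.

The figures 6/4 indicate a triad in second inversion.
In second inversion the root lies a fourth above the bass: a fourth above G in D minor is C.
The chord tones are G, C, E, giving C major.

C major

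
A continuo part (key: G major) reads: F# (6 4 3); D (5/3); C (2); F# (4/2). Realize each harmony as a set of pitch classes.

F# (6/4/3): F#, A, B, D.
D (5/3): D, F#, A.
C (6/4/2): C, D, F#, A.
F# (6/4/2): F#, G, B, D.

F#, A, B, D | D, F#, A | C, D, F#, A | F#, G, B, D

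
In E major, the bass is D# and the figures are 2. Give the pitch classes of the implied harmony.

The written figures 2 are shorthand for 6/4/2: the 6/4 are implied.
A second above D# in this key is E.
A fourth above D# in this key is G#.
A sixth above D# in this key is B.
Together with the bass D#, this spells E major seventh in third inversion.

D#, E, G#, B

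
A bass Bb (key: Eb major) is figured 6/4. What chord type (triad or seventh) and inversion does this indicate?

Intervals of 6/4 above the bass form a triad; the bass is the fifth, so this is second inversion.

triad, second inversion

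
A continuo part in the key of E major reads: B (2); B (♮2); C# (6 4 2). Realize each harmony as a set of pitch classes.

B, C#, E, G# | B, C, E, G# | C#, D#, F#, A

B (6/4/2): B, C#, E, G#.
B (6/4/♮2): B, C, E, G#.
C# (6/4/2): C#, D#, F#, A.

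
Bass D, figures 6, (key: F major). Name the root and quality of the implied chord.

The figures 6 indicate a triad in first inversion.
In first inversion the root lies a sixth above the bass: a sixth above D in F major is Bb.
The chord tones are D, F, Bb, giving Bb major.

Bb major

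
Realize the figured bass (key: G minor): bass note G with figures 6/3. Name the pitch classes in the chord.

A third above G in this key is Bb.
A sixth above G in this key is Eb.
Together with the bass G, this spells Eb major in first inversion.

G, Bb, Eb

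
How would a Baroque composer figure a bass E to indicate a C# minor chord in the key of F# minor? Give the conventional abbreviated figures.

6

E is the third of C# minor, so the chord is in first inversion.
A triad in first inversion is figured 6/3, conventionally abbreviated 6.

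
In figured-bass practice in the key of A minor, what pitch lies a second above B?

C

Counting 1 letter step above B lands on C; in A minor, that letter is C.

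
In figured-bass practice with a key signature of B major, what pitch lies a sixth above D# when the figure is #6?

B#

Counting 5 letter steps above D# lands on B; in B major, that letter is B.
The #6 figure raises it a semitone, giving B#.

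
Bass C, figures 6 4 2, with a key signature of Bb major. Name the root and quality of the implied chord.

D minor seventh

The figures 6 4 2 indicate a seventh chord in third inversion.
In third inversion the root lies a second above the bass: a second above C in Bb major is D.
The chord tones are C, D, F, A, giving D minor seventh.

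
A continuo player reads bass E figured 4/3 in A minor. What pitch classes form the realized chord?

E, G, A, C

The written figures 4/3 are shorthand for 6/4/3: the 6 is implied.
A third above E in this key is G.
A fourth above E in this key is A.
A sixth above E in this key is C.
Together with the bass E, this spells A minor seventh in second inversion.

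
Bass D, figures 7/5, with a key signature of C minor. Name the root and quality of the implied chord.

D half-diminished seventh

The figures 7/5 indicate a seventh chord in root position.
In root position the bass is the root, so the root is D.
The chord tones are D, F, Ab, C, giving D half-diminished seventh.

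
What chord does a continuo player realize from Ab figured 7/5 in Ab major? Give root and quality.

Ab major seventh

The figures 7/5 indicate a seventh chord in root position.
In root position the bass is the root, so the root is Ab.
The chord tones are Ab, C, Eb, G, giving Ab major seventh.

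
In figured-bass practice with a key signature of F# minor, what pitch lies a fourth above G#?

Counting 3 letter steps above G# lands on C; in F# minor, that letter is C#.

C#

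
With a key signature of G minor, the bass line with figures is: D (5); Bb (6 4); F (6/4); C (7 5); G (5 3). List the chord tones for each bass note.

D, F, A | Bb, Eb, G | F, Bb, D | C, Eb, G, Bb | G, Bb, D

D (5/3): D, F, A.
Bb (6/4): Bb, Eb, G.
F (6/4): F, Bb, D.
C (7/5/3): C, Eb, G, Bb.
G (5/3): G, Bb, D.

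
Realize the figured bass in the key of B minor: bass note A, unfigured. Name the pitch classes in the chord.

An unfigured bass implies 5/3.
A third above A in this key is C#.
A fifth above A in this key is E.
Together with the bass A, this spells A major in root position.

A, C#, E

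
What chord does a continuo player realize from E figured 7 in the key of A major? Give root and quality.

The figures 7 indicate a seventh chord in root position.
In root position the bass is the root, so the root is E.
The chord tones are E, G#, B, D, giving E dominant seventh.

E dominant seventh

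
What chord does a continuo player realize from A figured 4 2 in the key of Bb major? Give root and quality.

The figures 4 2 indicate a seventh chord in third inversion.
In third inversion the root lies a second above the bass: a second above A in Bb major is Bb.
The chord tones are A, Bb, D, F, giving Bb major seventh.

Bb major seventh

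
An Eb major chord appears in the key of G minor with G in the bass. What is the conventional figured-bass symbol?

6

G is the third of Eb major, so the chord is in first inversion.
A triad in first inversion is figured 6/3, conventionally abbreviated 6.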